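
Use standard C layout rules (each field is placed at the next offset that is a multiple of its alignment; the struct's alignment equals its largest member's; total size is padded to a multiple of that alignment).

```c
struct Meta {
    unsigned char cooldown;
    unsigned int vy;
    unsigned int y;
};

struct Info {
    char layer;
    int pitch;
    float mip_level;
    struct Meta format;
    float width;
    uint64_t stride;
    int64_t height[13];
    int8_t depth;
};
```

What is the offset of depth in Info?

Meta: cooldown at 0 (size 1, align 1) → ends 1; pad 3 to align 4 for vy; vy at 4 (size 4, align 4) → ends 8; y at 8 (size 4, align 4) → ends 12; total 12 bytes, alignment 4
layer at 0 (size 1, align 1) → ends 1
pad 3 to align 4 for pitch
pitch at 4 (size 4, align 4) → ends 8
mip_level at 8 (size 4, align 4) → ends 12
format at 12 (size 12, align 4) → ends 24
width at 24 (size 4, align 4) → ends 28
pad 4 to align 8 for stride
stride at 32 (size 8, align 8) → ends 40
height at 40 (size 104, align 8) → ends 144
depth at 144 (size 1, align 1) → ends 145

144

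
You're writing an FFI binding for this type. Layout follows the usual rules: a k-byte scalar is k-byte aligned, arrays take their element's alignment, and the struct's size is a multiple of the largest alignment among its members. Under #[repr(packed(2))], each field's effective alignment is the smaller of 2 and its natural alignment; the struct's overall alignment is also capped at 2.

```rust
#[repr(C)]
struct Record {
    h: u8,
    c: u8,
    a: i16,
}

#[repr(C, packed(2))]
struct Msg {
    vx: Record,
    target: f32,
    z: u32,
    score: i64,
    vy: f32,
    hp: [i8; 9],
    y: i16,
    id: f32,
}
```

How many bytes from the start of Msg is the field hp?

24

Record: @0: h [1B, align 1] → 1; @1: c [1B, align 1] → 2; @2: a [2B, align 2] → 4; size 4, align 2
@0: vx [4B, align 2] → 4
@4: target [4B, align 2] → 8
@8: z [4B, align 2] → 12
@12: score [8B, align 2] → 20
@20: vy [4B, align 2] → 24
@24: hp [9B, align 1] → 33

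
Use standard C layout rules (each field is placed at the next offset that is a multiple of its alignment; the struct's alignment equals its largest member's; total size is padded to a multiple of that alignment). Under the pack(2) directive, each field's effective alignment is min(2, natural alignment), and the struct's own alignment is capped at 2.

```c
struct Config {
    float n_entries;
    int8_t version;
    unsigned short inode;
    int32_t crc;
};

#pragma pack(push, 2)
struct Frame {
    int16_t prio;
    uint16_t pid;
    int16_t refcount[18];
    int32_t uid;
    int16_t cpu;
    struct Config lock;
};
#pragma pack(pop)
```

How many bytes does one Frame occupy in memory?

58

Config: @0: n_entries [4B, align 4] → 4; @4: version [1B, align 1] → 5; +1 pad (align 2); @6: inode [2B, align 2] → 8; @8: crc [4B, align 4] → 12; size 12, align 4
@0: prio [2B, align 2] → 2
@2: pid [2B, align 2] → 4
@4: refcount [36B, align 2] → 40
@40: uid [4B, align 2] → 44
@44: cpu [2B, align 2] → 46
@46: lock [12B, align 2] → 58
size 58, align 2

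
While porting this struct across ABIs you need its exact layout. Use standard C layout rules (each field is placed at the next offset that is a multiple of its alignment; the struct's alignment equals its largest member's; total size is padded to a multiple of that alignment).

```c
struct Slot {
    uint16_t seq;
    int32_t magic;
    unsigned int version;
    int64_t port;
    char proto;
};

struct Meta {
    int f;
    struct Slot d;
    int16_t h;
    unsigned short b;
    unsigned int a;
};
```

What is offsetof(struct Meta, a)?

44

Slot: 0..2  seq  (2B, 2-aligned); 2..4  -- padding (2B); 4..8  magic  (4B, 4-aligned); 8..12  version  (4B, 4-aligned); 12..16  -- padding (4B); 16..24  port  (8B, 8-aligned); 24..25  proto  (1B, 1-aligned); 25..32  -- tail padding (7B); sizeof = 32, alignof = 8
0..4  f  (4B, 4-aligned)
4..8  -- padding (4B)
8..40  d  (32B, 8-aligned)
40..42  h  (2B, 2-aligned)
42..44  b  (2B, 2-aligned)
44..48  a  (4B, 4-aligned)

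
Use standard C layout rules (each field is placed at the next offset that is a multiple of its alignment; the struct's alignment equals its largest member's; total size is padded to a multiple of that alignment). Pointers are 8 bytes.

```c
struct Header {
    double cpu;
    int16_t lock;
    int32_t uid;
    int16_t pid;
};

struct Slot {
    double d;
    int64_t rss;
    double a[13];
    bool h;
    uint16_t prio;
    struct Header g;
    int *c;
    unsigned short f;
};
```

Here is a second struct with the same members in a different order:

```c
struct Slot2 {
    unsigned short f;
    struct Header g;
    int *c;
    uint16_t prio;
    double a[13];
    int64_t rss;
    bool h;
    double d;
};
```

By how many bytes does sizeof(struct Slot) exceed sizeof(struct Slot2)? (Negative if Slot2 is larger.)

-8

Header: 0..8  cpu  (8B, 8-aligned); 8..10  lock  (2B, 2-aligned); 10..12  -- padding (2B); 12..16  uid  (4B, 4-aligned); 16..18  pid  (2B, 2-aligned); 18..24  -- tail padding (6B); sizeof = 24, alignof = 8
0..8  d  (8B, 8-aligned)
8..16  rss  (8B, 8-aligned)
16..120  a  (104B, 8-aligned)
120..121  h  (1B, 1-aligned)
121..122  -- padding (1B)
122..124  prio  (2B, 2-aligned)
124..128  -- padding (4B)
128..152  g  (24B, 8-aligned)
152..160  c  (8B, 8-aligned)
160..162  f  (2B, 2-aligned)
162..168  -- tail padding (6B)
sizeof = 168, alignof = 8
— Slot2 —
0..2  f  (2B, 2-aligned)
2..8  -- padding (6B)
8..32  g  (24B, 8-aligned)
32..40  c  (8B, 8-aligned)
40..42  prio  (2B, 2-aligned)
42..48  -- padding (6B)
48..152  a  (104B, 8-aligned)
152..160  rss  (8B, 8-aligned)
160..161  h  (1B, 1-aligned)
161..168  -- padding (7B)
168..176  d  (8B, 8-aligned)
sizeof = 176, alignof = 8
168 − 176 = -8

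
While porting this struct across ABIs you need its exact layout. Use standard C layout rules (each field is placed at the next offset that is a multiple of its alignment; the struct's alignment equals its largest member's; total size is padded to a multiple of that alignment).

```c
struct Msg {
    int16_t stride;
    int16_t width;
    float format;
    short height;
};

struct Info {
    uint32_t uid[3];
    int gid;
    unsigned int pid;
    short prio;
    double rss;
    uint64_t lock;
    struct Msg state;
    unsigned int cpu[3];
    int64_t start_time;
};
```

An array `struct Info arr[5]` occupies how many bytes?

360

Msg: stride at 0 (size 2, align 2) → ends 2; width at 2 (size 2, align 2) → ends 4; format at 4 (size 4, align 4) → ends 8; height at 8 (size 2, align 2) → ends 10; tail pad 2 to reach multiple of 4; total 12 bytes, alignment 4
uid at 0 (size 12, align 4) → ends 12
gid at 12 (size 4, align 4) → ends 16
pid at 16 (size 4, align 4) → ends 20
prio at 20 (size 2, align 2) → ends 22
pad 2 to align 8 for rss
rss at 24 (size 8, align 8) → ends 32
lock at 32 (size 8, align 8) → ends 40
state at 40 (size 12, align 4) → ends 52
cpu at 52 (size 12, align 4) → ends 64
start_time at 64 (size 8, align 8) → ends 72
total 72 bytes, alignment 8
array of 5: 5 × 72 = 360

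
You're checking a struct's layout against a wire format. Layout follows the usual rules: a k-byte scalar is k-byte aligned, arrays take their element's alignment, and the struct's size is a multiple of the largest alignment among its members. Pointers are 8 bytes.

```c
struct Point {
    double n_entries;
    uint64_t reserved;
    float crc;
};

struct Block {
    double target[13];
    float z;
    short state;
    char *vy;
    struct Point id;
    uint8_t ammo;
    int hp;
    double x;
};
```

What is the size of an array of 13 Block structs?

2080

Point: 0..8  n_entries  (8B, 8-aligned); 8..16  reserved  (8B, 8-aligned); 16..20  crc  (4B, 4-aligned); 20..24  -- tail padding (4B); sizeof = 24, alignof = 8
0..104  target  (104B, 8-aligned)
104..108  z  (4B, 4-aligned)
108..110  state  (2B, 2-aligned)
110..112  -- padding (2B)
112..120  vy  (8B, 8-aligned)
120..144  id  (24B, 8-aligned)
144..145  ammo  (1B, 1-aligned)
145..148  -- padding (3B)
148..152  hp  (4B, 4-aligned)
152..160  x  (8B, 8-aligned)
sizeof = 160, alignof = 8
array of 13: 13 × 160 = 2080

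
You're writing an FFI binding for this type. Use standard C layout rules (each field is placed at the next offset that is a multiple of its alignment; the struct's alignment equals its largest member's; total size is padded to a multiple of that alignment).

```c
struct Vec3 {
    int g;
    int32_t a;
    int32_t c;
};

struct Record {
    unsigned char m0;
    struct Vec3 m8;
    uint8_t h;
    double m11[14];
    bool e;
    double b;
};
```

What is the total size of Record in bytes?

152 bytes

Vec3: @0: g [4B, align 4] → 4; @4: a [4B, align 4] → 8; @8: c [4B, align 4] → 12; size 12, align 4
@0: m0 [1B, align 1] → 1
+3 pad (align 4)
@4: m8 [12B, align 4] → 16
@16: h [1B, align 1] → 17
+7 pad (align 8)
@24: m11 [112B, align 8] → 136
@136: e [1B, align 1] → 137
+7 pad (align 8)
@144: b [8B, align 8] → 152
size 152, align 8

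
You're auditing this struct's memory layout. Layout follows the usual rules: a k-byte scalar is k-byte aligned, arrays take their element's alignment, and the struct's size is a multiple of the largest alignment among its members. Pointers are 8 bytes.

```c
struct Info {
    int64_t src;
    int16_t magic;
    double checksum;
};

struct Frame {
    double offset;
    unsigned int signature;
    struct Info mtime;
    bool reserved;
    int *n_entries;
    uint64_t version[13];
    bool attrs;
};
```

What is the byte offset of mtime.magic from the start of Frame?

24

Info: src at 0 (size 8, align 8) → ends 8; magic at 8 (size 2, align 2) → ends 10; pad 6 to align 8 for checksum; checksum at 16 (size 8, align 8) → ends 24; total 24 bytes, alignment 8
offset at 0 (size 8, align 8) → ends 8
signature at 8 (size 4, align 4) → ends 12
pad 4 to align 8 for mtime
mtime at 16 (size 24, align 8) → ends 40
within Info: magic at 8
16 + 8 = 24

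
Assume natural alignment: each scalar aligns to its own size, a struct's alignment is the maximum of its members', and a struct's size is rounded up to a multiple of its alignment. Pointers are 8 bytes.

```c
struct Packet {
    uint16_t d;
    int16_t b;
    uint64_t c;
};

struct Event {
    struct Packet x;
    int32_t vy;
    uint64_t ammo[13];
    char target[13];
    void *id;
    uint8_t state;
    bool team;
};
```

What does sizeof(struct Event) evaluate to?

Packet: 0..2  d  (2B, 2-aligned); 2..4  b  (2B, 2-aligned); 4..8  -- padding (4B); 8..16  c  (8B, 8-aligned); sizeof = 16, alignof = 8
0..16  x  (16B, 8-aligned)
16..20  vy  (4B, 4-aligned)
20..24  -- padding (4B)
24..128  ammo  (104B, 8-aligned)
128..141  target  (13B, 1-aligned)
141..144  -- padding (3B)
144..152  id  (8B, 8-aligned)
152..153  state  (1B, 1-aligned)
153..154  team  (1B, 1-aligned)
154..160  -- tail padding (6B)
sizeof = 160, alignof = 8

160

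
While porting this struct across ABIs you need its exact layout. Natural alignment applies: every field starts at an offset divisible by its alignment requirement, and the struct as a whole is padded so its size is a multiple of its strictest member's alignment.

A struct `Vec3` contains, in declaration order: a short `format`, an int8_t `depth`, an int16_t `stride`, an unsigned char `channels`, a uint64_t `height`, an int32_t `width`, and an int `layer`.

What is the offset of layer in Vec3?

0..2  format  (2B, 2-aligned)
2..3  depth  (1B, 1-aligned)
3..4  -- padding (1B)
4..6  stride  (2B, 2-aligned)
6..7  channels  (1B, 1-aligned)
7..8  -- padding (1B)
8..16  height  (8B, 8-aligned)
16..20  width  (4B, 4-aligned)
20..24  layer  (4B, 4-aligned)

20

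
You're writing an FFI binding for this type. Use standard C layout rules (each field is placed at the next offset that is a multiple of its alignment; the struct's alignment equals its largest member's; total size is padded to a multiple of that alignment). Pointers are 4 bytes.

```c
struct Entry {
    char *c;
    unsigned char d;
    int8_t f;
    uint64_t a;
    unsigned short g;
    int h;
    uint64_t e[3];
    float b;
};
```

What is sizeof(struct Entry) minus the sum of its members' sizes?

0..4  c  (4B, 4-aligned)
4..5  d  (1B, 1-aligned)
5..6  f  (1B, 1-aligned)
6..8  -- padding (2B)
8..16  a  (8B, 8-aligned)
16..18  g  (2B, 2-aligned)
18..20  -- padding (2B)
20..24  h  (4B, 4-aligned)
24..48  e  (24B, 8-aligned)
48..52  b  (4B, 4-aligned)
52..56  -- tail padding (4B)
sizeof = 56, alignof = 8
data bytes 48, size 56 → padding 8

8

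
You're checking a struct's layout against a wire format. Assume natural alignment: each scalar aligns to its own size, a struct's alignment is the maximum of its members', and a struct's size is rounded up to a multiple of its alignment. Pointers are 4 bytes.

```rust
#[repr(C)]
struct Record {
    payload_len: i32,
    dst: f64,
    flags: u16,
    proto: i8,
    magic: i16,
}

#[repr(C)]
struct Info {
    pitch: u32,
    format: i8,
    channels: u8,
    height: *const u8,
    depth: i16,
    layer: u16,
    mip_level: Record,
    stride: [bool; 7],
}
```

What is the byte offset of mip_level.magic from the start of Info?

Record: 0..4  payload_len  (4B, 4-aligned); 4..8  -- padding (4B); 8..16  dst  (8B, 8-aligned); 16..18  flags  (2B, 2-aligned); 18..19  proto  (1B, 1-aligned); 19..20  -- padding (1B); 20..22  magic  (2B, 2-aligned); 22..24  -- tail padding (2B); sizeof = 24, alignof = 8
0..4  pitch  (4B, 4-aligned)
4..5  format  (1B, 1-aligned)
5..6  channels  (1B, 1-aligned)
6..8  -- padding (2B)
8..12  height  (4B, 4-aligned)
12..14  depth  (2B, 2-aligned)
14..16  layer  (2B, 2-aligned)
16..40  mip_level  (24B, 8-aligned)
within Record: magic at 20
16 + 20 = 36

36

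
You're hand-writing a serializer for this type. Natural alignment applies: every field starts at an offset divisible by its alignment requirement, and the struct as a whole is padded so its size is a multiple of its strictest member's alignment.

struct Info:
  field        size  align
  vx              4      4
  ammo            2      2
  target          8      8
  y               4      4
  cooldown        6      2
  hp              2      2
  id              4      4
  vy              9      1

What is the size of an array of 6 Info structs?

288

vx at 0 (size 4, align 4) → ends 4
ammo at 4 (size 2, align 2) → ends 6
pad 2 to align 8 for target
target at 8 (size 8, align 8) → ends 16
y at 16 (size 4, align 4) → ends 20
cooldown at 20 (size 6, align 2) → ends 26
hp at 26 (size 2, align 2) → ends 28
id at 28 (size 4, align 4) → ends 32
vy at 32 (size 9, align 1) → ends 41
tail pad 7 to reach multiple of 8
total 48 bytes, alignment 8
array of 6: 6 × 48 = 288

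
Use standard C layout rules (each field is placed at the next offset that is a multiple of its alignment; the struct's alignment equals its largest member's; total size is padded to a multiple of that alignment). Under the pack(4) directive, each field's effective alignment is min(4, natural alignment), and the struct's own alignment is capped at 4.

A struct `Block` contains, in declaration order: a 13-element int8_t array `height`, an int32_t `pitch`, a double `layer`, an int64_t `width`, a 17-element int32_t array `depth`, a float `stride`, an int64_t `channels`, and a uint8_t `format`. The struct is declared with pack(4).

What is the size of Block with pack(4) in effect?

120

@0: height [13B, align 1] → 13
+3 pad (align 4)
@16: pitch [4B, align 4] → 20
@20: layer [8B, align 4] → 28
@28: width [8B, align 4] → 36
@36: depth [68B, align 4] → 104
@104: stride [4B, align 4] → 108
@108: channels [8B, align 4] → 116
@116: format [1B, align 1] → 117
+3 tail pad (align 4)
size 120, align 4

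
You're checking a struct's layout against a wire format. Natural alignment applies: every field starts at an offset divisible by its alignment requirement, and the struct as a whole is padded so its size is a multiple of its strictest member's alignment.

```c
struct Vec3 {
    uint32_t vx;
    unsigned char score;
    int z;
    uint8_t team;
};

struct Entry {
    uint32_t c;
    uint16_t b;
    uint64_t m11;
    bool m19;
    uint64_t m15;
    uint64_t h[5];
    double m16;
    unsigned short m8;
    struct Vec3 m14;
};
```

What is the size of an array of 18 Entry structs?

Vec3: vx at 0 (size 4, align 4) → ends 4; score at 4 (size 1, align 1) → ends 5; pad 3 to align 4 for z; z at 8 (size 4, align 4) → ends 12; team at 12 (size 1, align 1) → ends 13; tail pad 3 to reach multiple of 4; total 16 bytes, alignment 4
c at 0 (size 4, align 4) → ends 4
b at 4 (size 2, align 2) → ends 6
pad 2 to align 8 for m11
m11 at 8 (size 8, align 8) → ends 16
m19 at 16 (size 1, align 1) → ends 17
pad 7 to align 8 for m15
m15 at 24 (size 8, align 8) → ends 32
h at 32 (size 40, align 8) → ends 72
m16 at 72 (size 8, align 8) → ends 80
m8 at 80 (size 2, align 2) → ends 82
pad 2 to align 4 for m14
m14 at 84 (size 16, align 4) → ends 100
tail pad 4 to reach multiple of 8
total 104 bytes, alignment 8
array of 18: 18 × 104 = 1872

1872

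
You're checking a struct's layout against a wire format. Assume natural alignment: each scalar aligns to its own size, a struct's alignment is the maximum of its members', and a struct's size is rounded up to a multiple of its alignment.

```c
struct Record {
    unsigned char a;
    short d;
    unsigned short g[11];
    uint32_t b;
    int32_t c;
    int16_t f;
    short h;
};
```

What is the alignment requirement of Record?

4

member alignments: a=1, d=2, g=2, b=4, c=4, f=2, h=2
max = 4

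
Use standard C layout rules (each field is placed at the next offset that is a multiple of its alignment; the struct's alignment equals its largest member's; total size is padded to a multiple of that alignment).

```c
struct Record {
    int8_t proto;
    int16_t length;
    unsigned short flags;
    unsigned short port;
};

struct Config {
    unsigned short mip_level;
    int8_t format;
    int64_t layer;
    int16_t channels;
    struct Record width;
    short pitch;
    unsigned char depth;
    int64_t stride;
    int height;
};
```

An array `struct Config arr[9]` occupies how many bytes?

Record: @0: proto [1B, align 1] → 1; +1 pad (align 2); @2: length [2B, align 2] → 4; @4: flags [2B, align 2] → 6; @6: port [2B, align 2] → 8; size 8, align 2
@0: mip_level [2B, align 2] → 2
@2: format [1B, align 1] → 3
+5 pad (align 8)
@8: layer [8B, align 8] → 16
@16: channels [2B, align 2] → 18
@18: width [8B, align 2] → 26
@26: pitch [2B, align 2] → 28
@28: depth [1B, align 1] → 29
+3 pad (align 8)
@32: stride [8B, align 8] → 40
@40: height [4B, align 4] → 44
+4 tail pad (align 8)
size 48, align 8
array of 9: 9 × 48 = 432

432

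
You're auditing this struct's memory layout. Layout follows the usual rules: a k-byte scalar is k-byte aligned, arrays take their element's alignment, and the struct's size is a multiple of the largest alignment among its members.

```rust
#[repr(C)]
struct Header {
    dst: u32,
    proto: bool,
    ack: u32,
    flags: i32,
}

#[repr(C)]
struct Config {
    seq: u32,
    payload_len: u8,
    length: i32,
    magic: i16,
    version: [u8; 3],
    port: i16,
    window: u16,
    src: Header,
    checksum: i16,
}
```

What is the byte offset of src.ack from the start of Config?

32

Header: @0: dst [4B, align 4] → 4; @4: proto [1B, align 1] → 5; +3 pad (align 4); @8: ack [4B, align 4] → 12; @12: flags [4B, align 4] → 16; size 16, align 4
@0: seq [4B, align 4] → 4
@4: payload_len [1B, align 1] → 5
+3 pad (align 4)
@8: length [4B, align 4] → 12
@12: magic [2B, align 2] → 14
@14: version [3B, align 1] → 17
+1 pad (align 2)
@18: port [2B, align 2] → 20
@20: window [2B, align 2] → 22
+2 pad (align 4)
@24: src [16B, align 4] → 40
within Header: ack at 8
24 + 8 = 32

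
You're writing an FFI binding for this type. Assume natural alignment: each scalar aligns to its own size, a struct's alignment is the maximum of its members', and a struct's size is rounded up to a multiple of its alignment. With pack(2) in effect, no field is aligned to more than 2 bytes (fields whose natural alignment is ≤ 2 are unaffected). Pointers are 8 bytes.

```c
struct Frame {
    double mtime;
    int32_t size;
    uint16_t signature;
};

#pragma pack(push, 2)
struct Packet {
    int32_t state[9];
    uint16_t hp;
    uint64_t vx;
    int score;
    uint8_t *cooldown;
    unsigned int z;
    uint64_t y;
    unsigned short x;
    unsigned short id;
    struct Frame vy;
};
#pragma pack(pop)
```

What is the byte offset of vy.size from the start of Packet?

Frame: mtime at 0 (size 8, align 8) → ends 8; size at 8 (size 4, align 4) → ends 12; signature at 12 (size 2, align 2) → ends 14; tail pad 2 to reach multiple of 8; total 16 bytes, alignment 8
state at 0 (size 36, align 2) → ends 36
hp at 36 (size 2, align 2) → ends 38
vx at 38 (size 8, align 2) → ends 46
score at 46 (size 4, align 2) → ends 50
cooldown at 50 (size 8, align 2) → ends 58
z at 58 (size 4, align 2) → ends 62
y at 62 (size 8, align 2) → ends 70
x at 70 (size 2, align 2) → ends 72
id at 72 (size 2, align 2) → ends 74
vy at 74 (size 16, align 2) → ends 90
within Frame: size at 8
74 + 8 = 82

82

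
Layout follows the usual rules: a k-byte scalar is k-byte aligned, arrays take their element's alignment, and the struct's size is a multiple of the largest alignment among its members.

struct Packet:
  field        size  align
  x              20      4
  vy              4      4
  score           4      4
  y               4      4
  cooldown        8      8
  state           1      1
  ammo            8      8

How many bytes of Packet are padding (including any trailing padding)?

7

@0: x [20B, align 4] → 20
@20: vy [4B, align 4] → 24
@24: score [4B, align 4] → 28
@28: y [4B, align 4] → 32
@32: cooldown [8B, align 8] → 40
@40: state [1B, align 1] → 41
+7 pad (align 8)
@48: ammo [8B, align 8] → 56
size 56, align 8
data bytes 49, size 56 → padding 7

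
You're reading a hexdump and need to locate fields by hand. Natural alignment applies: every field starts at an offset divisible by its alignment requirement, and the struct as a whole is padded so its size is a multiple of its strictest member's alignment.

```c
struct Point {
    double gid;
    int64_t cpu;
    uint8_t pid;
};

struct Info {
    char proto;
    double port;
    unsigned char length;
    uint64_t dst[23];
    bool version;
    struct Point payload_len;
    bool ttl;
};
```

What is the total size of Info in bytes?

Point: gid at 0 (size 8, align 8) → ends 8; cpu at 8 (size 8, align 8) → ends 16; pid at 16 (size 1, align 1) → ends 17; tail pad 7 to reach multiple of 8; total 24 bytes, alignment 8
proto at 0 (size 1, align 1) → ends 1
pad 7 to align 8 for port
port at 8 (size 8, align 8) → ends 16
length at 16 (size 1, align 1) → ends 17
pad 7 to align 8 for dst
dst at 24 (size 184, align 8) → ends 208
version at 208 (size 1, align 1) → ends 209
pad 7 to align 8 for payload_len
payload_len at 216 (size 24, align 8) → ends 240
ttl at 240 (size 1, align 1) → ends 241
tail pad 7 to reach multiple of 8
total 248 bytes, alignment 8

248 bytes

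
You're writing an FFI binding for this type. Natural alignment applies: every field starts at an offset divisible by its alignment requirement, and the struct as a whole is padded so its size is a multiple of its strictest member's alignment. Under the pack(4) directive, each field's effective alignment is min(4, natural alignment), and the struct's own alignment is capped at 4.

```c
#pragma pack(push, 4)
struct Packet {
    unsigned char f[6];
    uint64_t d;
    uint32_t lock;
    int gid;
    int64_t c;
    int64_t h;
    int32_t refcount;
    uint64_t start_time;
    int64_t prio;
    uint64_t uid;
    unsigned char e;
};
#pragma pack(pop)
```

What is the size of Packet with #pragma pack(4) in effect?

72

f at 0 (size 6, align 1) → ends 6
pad 2 to align 4 for d
d at 8 (size 8, align 4) → ends 16
lock at 16 (size 4, align 4) → ends 20
gid at 20 (size 4, align 4) → ends 24
c at 24 (size 8, align 4) → ends 32
h at 32 (size 8, align 4) → ends 40
refcount at 40 (size 4, align 4) → ends 44
start_time at 44 (size 8, align 4) → ends 52
prio at 52 (size 8, align 4) → ends 60
uid at 60 (size 8, align 4) → ends 68
e at 68 (size 1, align 1) → ends 69
tail pad 3 to reach multiple of 4
total 72 bytes, alignment 4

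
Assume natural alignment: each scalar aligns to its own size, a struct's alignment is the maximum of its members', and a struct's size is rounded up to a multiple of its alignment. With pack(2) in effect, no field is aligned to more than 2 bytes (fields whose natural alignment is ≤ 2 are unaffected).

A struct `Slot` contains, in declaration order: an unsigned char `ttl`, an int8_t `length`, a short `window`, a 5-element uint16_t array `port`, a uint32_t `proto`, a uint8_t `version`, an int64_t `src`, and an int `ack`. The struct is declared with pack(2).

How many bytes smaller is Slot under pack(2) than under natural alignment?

8

natural layout:
  0..1  ttl  (1B, 1-aligned)
  1..2  length  (1B, 1-aligned)
  2..4  window  (2B, 2-aligned)
  4..14  port  (10B, 2-aligned)
  14..16  -- padding (2B)
  16..20  proto  (4B, 4-aligned)
  20..21  version  (1B, 1-aligned)
  21..24  -- padding (3B)
  24..32  src  (8B, 8-aligned)
  32..36  ack  (4B, 4-aligned)
  36..40  -- tail padding (4B)
  sizeof = 40, alignof = 8
packed(2) layout:
  0..1  ttl  (1B, 1-aligned)
  1..2  length  (1B, 1-aligned)
  2..4  window  (2B, 2-aligned)
  4..14  port  (10B, 2-aligned)
  14..18  proto  (4B, 2-aligned)
  18..19  version  (1B, 1-aligned)
  19..20  -- padding (1B)
  20..28  src  (8B, 2-aligned)
  28..32  ack  (4B, 2-aligned)
  sizeof = 32, alignof = 2
40 − 32 = 8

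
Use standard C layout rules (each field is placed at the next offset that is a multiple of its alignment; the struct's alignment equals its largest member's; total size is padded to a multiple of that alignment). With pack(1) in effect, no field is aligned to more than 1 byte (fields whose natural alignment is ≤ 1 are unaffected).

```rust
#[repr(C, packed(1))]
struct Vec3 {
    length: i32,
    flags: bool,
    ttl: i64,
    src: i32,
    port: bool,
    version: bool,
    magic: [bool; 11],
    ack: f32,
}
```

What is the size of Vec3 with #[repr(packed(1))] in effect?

@0: length [4B, align 1] → 4
@4: flags [1B, align 1] → 5
@5: ttl [8B, align 1] → 13
@13: src [4B, align 1] → 17
@17: port [1B, align 1] → 18
@18: version [1B, align 1] → 19
@19: magic [11B, align 1] → 30
@30: ack [4B, align 1] → 34
size 34, align 1

34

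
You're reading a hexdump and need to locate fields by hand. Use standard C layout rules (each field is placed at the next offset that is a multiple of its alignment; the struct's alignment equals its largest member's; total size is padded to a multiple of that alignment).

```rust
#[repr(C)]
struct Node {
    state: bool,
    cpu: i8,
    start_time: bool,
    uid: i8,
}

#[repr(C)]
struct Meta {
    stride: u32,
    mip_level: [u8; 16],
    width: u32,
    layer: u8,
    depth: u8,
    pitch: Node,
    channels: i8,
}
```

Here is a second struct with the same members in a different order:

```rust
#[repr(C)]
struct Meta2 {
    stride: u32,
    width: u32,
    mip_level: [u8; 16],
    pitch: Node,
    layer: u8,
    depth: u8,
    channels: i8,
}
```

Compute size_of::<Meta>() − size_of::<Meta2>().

0

Node: state at 0 (size 1, align 1) → ends 1; cpu at 1 (size 1, align 1) → ends 2; start_time at 2 (size 1, align 1) → ends 3; uid at 3 (size 1, align 1) → ends 4; total 4 bytes, alignment 1
stride at 0 (size 4, align 4) → ends 4
mip_level at 4 (size 16, align 1) → ends 20
width at 20 (size 4, align 4) → ends 24
layer at 24 (size 1, align 1) → ends 25
depth at 25 (size 1, align 1) → ends 26
pitch at 26 (size 4, align 1) → ends 30
channels at 30 (size 1, align 1) → ends 31
tail pad 1 to reach multiple of 4
total 32 bytes, alignment 4
— Meta2 —
stride at 0 (size 4, align 4) → ends 4
width at 4 (size 4, align 4) → ends 8
mip_level at 8 (size 16, align 1) → ends 24
pitch at 24 (size 4, align 1) → ends 28
layer at 28 (size 1, align 1) → ends 29
depth at 29 (size 1, align 1) → ends 30
channels at 30 (size 1, align 1) → ends 31
tail pad 1 to reach multiple of 4
total 32 bytes, alignment 4
32 − 32 = 0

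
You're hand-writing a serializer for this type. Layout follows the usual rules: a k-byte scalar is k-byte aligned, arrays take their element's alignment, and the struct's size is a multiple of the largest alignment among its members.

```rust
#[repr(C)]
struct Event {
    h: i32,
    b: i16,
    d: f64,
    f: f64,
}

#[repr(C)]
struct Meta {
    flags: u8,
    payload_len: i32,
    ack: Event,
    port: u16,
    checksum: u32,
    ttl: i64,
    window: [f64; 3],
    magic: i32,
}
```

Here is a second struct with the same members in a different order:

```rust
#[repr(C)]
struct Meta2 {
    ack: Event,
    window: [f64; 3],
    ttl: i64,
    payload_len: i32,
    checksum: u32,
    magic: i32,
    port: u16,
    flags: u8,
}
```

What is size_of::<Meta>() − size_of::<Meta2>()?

8

Event: @0: h [4B, align 4] → 4; @4: b [2B, align 2] → 6; +2 pad (align 8); @8: d [8B, align 8] → 16; @16: f [8B, align 8] → 24; size 24, align 8
@0: flags [1B, align 1] → 1
+3 pad (align 4)
@4: payload_len [4B, align 4] → 8
@8: ack [24B, align 8] → 32
@32: port [2B, align 2] → 34
+2 pad (align 4)
@36: checksum [4B, align 4] → 40
@40: ttl [8B, align 8] → 48
@48: window [24B, align 8] → 72
@72: magic [4B, align 4] → 76
+4 tail pad (align 8)
size 80, align 8
— Meta2 —
@0: ack [24B, align 8] → 24
@24: window [24B, align 8] → 48
@48: ttl [8B, align 8] → 56
@56: payload_len [4B, align 4] → 60
@60: checksum [4B, align 4] → 64
@64: magic [4B, align 4] → 68
@68: port [2B, align 2] → 70
@70: flags [1B, align 1] → 71
+1 tail pad (align 8)
size 72, align 8
80 − 72 = 8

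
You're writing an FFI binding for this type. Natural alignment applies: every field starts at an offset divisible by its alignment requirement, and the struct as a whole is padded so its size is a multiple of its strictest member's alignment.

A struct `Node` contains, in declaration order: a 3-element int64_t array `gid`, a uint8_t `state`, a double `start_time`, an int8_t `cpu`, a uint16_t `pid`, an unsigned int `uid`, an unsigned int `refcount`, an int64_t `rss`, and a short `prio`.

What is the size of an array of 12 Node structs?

864

gid at 0 (size 24, align 8) → ends 24
state at 24 (size 1, align 1) → ends 25
pad 7 to align 8 for start_time
start_time at 32 (size 8, align 8) → ends 40
cpu at 40 (size 1, align 1) → ends 41
pad 1 to align 2 for pid
pid at 42 (size 2, align 2) → ends 44
uid at 44 (size 4, align 4) → ends 48
refcount at 48 (size 4, align 4) → ends 52
pad 4 to align 8 for rss
rss at 56 (size 8, align 8) → ends 64
prio at 64 (size 2, align 2) → ends 66
tail pad 6 to reach multiple of 8
total 72 bytes, alignment 8
array of 12: 12 × 72 = 864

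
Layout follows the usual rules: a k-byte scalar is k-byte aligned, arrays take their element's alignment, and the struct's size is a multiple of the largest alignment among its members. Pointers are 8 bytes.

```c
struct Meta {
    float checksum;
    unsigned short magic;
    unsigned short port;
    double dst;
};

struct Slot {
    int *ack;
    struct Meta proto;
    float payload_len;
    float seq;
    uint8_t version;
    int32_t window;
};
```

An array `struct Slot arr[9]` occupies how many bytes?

Meta: @0: checksum [4B, align 4] → 4; @4: magic [2B, align 2] → 6; @6: port [2B, align 2] → 8; @8: dst [8B, align 8] → 16; size 16, align 8
@0: ack [8B, align 8] → 8
@8: proto [16B, align 8] → 24
@24: payload_len [4B, align 4] → 28
@28: seq [4B, align 4] → 32
@32: version [1B, align 1] → 33
+3 pad (align 4)
@36: window [4B, align 4] → 40
size 40, align 8
array of 9: 9 × 40 = 360

360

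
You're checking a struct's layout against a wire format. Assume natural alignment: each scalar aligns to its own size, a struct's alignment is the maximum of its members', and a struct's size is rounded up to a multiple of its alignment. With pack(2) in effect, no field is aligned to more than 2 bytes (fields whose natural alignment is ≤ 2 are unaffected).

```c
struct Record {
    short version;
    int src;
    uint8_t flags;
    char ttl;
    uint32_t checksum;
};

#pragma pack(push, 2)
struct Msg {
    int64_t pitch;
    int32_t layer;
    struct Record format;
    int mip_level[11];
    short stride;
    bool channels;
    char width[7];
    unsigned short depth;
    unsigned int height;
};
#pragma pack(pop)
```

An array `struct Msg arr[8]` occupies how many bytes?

Record: version at 0 (size 2, align 2) → ends 2; pad 2 to align 4 for src; src at 4 (size 4, align 4) → ends 8; flags at 8 (size 1, align 1) → ends 9; ttl at 9 (size 1, align 1) → ends 10; pad 2 to align 4 for checksum; checksum at 12 (size 4, align 4) → ends 16; total 16 bytes, alignment 4
pitch at 0 (size 8, align 2) → ends 8
layer at 8 (size 4, align 2) → ends 12
format at 12 (size 16, align 2) → ends 28
mip_level at 28 (size 44, align 2) → ends 72
stride at 72 (size 2, align 2) → ends 74
channels at 74 (size 1, align 1) → ends 75
width at 75 (size 7, align 1) → ends 82
depth at 82 (size 2, align 2) → ends 84
height at 84 (size 4, align 2) → ends 88
total 88 bytes, alignment 2
array of 8: 8 × 88 = 704

704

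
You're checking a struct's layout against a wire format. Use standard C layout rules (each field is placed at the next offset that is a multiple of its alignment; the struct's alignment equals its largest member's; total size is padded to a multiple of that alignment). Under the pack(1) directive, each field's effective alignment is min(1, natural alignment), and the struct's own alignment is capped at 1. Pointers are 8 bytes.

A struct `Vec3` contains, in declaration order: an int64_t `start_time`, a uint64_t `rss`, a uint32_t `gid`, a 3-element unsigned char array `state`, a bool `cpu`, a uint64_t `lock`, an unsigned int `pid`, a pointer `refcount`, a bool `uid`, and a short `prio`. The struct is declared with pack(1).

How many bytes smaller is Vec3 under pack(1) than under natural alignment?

natural layout:
  start_time at 0 (size 8, align 8) → ends 8
  rss at 8 (size 8, align 8) → ends 16
  gid at 16 (size 4, align 4) → ends 20
  state at 20 (size 3, align 1) → ends 23
  cpu at 23 (size 1, align 1) → ends 24
  lock at 24 (size 8, align 8) → ends 32
  pid at 32 (size 4, align 4) → ends 36
  pad 4 to align 8 for refcount
  refcount at 40 (size 8, align 8) → ends 48
  uid at 48 (size 1, align 1) → ends 49
  pad 1 to align 2 for prio
  prio at 50 (size 2, align 2) → ends 52
  tail pad 4 to reach multiple of 8
  total 56 bytes, alignment 8
packed(1) layout:
  start_time at 0 (size 8, align 1) → ends 8
  rss at 8 (size 8, align 1) → ends 16
  gid at 16 (size 4, align 1) → ends 20
  state at 20 (size 3, align 1) → ends 23
  cpu at 23 (size 1, align 1) → ends 24
  lock at 24 (size 8, align 1) → ends 32
  pid at 32 (size 4, align 1) → ends 36
  refcount at 36 (size 8, align 1) → ends 44
  uid at 44 (size 1, align 1) → ends 45
  prio at 45 (size 2, align 1) → ends 47
  total 47 bytes, alignment 1
56 − 47 = 9

9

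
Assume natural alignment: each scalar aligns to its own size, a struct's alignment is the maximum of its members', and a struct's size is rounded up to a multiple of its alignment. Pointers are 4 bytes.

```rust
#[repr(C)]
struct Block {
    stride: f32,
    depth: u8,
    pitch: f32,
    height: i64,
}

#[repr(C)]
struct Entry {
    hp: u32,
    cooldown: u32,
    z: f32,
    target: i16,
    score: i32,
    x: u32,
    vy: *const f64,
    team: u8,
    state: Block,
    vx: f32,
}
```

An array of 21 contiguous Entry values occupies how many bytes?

Block: 0..4  stride  (4B, 4-aligned); 4..5  depth  (1B, 1-aligned); 5..8  -- padding (3B); 8..12  pitch  (4B, 4-aligned); 12..16  -- padding (4B); 16..24  height  (8B, 8-aligned); sizeof = 24, alignof = 8
0..4  hp  (4B, 4-aligned)
4..8  cooldown  (4B, 4-aligned)
8..12  z  (4B, 4-aligned)
12..14  target  (2B, 2-aligned)
14..16  -- padding (2B)
16..20  score  (4B, 4-aligned)
20..24  x  (4B, 4-aligned)
24..28  vy  (4B, 4-aligned)
28..29  team  (1B, 1-aligned)
29..32  -- padding (3B)
32..56  state  (24B, 8-aligned)
56..60  vx  (4B, 4-aligned)
60..64  -- tail padding (4B)
sizeof = 64, alignof = 8
array of 21: 21 × 64 = 1344

1344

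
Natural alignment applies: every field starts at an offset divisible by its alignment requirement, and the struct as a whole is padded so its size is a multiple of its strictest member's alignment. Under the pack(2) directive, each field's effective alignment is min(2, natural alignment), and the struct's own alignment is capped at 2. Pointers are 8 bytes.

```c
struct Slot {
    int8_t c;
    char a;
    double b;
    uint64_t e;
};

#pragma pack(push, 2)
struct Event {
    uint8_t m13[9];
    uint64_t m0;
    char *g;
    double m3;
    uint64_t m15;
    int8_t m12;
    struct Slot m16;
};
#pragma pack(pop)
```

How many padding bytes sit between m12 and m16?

Slot: c at 0 (size 1, align 1) → ends 1; a at 1 (size 1, align 1) → ends 2; pad 6 to align 8 for b; b at 8 (size 8, align 8) → ends 16; e at 16 (size 8, align 8) → ends 24; total 24 bytes, alignment 8
m13 at 0 (size 9, align 1) → ends 9
pad 1 to align 2 for m0
m0 at 10 (size 8, align 2) → ends 18
g at 18 (size 8, align 2) → ends 26
m3 at 26 (size 8, align 2) → ends 34
m15 at 34 (size 8, align 2) → ends 42
m12 at 42 (size 1, align 1) → ends 43
pad 1 to align 2 for m16
m16 at 44 (size 24, align 2) → ends 68

1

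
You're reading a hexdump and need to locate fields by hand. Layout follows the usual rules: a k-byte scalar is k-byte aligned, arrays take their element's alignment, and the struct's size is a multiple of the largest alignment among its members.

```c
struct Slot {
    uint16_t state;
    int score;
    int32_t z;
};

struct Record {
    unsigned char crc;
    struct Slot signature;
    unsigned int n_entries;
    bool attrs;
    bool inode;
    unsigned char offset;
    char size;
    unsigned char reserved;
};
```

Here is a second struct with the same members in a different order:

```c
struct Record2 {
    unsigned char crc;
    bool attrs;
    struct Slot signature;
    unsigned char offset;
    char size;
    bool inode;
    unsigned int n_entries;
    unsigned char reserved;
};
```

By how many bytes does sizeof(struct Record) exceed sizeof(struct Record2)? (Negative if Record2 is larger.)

0

Slot: @0: state [2B, align 2] → 2; +2 pad (align 4); @4: score [4B, align 4] → 8; @8: z [4B, align 4] → 12; size 12, align 4
@0: crc [1B, align 1] → 1
+3 pad (align 4)
@4: signature [12B, align 4] → 16
@16: n_entries [4B, align 4] → 20
@20: attrs [1B, align 1] → 21
@21: inode [1B, align 1] → 22
@22: offset [1B, align 1] → 23
@23: size [1B, align 1] → 24
@24: reserved [1B, align 1] → 25
+3 tail pad (align 4)
size 28, align 4
— Record2 —
@0: crc [1B, align 1] → 1
@1: attrs [1B, align 1] → 2
+2 pad (align 4)
@4: signature [12B, align 4] → 16
@16: offset [1B, align 1] → 17
@17: size [1B, align 1] → 18
@18: inode [1B, align 1] → 19
+1 pad (align 4)
@20: n_entries [4B, align 4] → 24
@24: reserved [1B, align 1] → 25
+3 tail pad (align 4)
size 28, align 4
28 − 28 = 0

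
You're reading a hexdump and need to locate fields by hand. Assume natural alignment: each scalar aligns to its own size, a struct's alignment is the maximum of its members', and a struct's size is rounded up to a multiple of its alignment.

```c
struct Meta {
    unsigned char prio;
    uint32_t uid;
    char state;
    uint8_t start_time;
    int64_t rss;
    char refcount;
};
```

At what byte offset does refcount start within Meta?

24

prio at 0 (size 1, align 1) → ends 1
pad 3 to align 4 for uid
uid at 4 (size 4, align 4) → ends 8
state at 8 (size 1, align 1) → ends 9
start_time at 9 (size 1, align 1) → ends 10
pad 6 to align 8 for rss
rss at 16 (size 8, align 8) → ends 24
refcount at 24 (size 1, align 1) → ends 25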